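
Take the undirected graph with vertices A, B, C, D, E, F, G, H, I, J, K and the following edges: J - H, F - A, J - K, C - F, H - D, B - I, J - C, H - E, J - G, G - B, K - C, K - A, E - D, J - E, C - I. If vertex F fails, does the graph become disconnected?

Deleting F leaves 1 component (was 1) (its neighbors A, C remain connected to each other), so F is not a cut vertex.

No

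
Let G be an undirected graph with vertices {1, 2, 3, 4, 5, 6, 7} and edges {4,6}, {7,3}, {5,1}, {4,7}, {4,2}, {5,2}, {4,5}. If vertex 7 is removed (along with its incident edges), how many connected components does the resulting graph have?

With 7 gone, the remaining components are: {3}; {1, 2, 4, 5, 6}.
That is 2 components.

2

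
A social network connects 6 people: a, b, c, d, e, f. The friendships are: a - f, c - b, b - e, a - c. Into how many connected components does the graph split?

d is isolated — a component by itself.
Starting from a we can reach a, b, c, e, f. That is one component of size 5.
Total: 2 components.

2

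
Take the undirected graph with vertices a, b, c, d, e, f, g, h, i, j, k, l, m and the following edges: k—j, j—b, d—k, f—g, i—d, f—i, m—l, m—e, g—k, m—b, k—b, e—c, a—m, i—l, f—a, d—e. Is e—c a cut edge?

Removing e—c leaves no path between e and c: the component count goes from 2 to 3. So it is a bridge.

Yes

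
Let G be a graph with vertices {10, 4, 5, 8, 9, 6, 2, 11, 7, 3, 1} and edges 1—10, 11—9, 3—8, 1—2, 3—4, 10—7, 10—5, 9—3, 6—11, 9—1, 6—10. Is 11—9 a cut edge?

No

After removing 11—9, the path 11-6-10-1-9 still connects them, so the edge is not a bridge.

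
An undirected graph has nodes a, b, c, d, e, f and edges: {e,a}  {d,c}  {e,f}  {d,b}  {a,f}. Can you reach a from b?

The component containing b is {b, c, d}, and a is not in it.

No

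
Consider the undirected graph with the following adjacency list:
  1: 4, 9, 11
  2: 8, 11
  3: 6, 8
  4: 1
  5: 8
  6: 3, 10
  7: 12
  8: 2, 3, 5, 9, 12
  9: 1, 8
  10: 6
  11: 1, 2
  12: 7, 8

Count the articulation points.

Removing 1 increases the component count from 1 to 2, so 1 is a cut vertex.
Removing 3 increases the component count from 1 to 2, so 3 is a cut vertex.
Removing 6 increases the component count from 1 to 2, so 6 is a cut vertex.
Likewise 8, 12 are cut vertices.
By contrast removing 7 leaves 1 component; it is not a cut vertex. No other vertex is a cut vertex either.

5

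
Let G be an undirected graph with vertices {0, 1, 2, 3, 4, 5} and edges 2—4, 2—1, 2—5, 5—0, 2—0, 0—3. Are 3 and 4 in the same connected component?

From 3 we can reach 0, 1, 2, 3, 4, 5, which includes 4.

Yes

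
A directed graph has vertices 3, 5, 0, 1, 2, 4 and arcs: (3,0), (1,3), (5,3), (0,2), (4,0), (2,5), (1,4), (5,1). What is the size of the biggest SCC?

6

{0, 1, 2, 3, 4, 5} are all mutually reachable — one SCC of size 6.
The largest has 6 vertices.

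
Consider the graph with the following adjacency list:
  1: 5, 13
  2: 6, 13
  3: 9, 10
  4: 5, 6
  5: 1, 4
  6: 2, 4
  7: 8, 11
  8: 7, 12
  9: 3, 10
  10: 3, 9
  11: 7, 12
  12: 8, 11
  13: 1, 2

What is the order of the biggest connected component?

6

Starting from 3 we can reach 3, 9, 10. That is one component of size 3.
Starting from 7 we can reach 7, 8, 11, 12. That is one component of size 4.
Starting from 1 we can reach 1, 2, 4, 5, 6, 13. That is one component of size 6.
The largest has 6 vertices.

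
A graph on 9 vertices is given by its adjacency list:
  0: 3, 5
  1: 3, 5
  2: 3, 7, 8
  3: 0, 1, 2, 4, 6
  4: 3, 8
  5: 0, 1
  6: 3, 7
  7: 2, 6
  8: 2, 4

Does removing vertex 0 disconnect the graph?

No

Deleting 0 leaves 1 component (was 1) (its neighbors 3, 5 remain connected to each other), so 0 is not a cut vertex.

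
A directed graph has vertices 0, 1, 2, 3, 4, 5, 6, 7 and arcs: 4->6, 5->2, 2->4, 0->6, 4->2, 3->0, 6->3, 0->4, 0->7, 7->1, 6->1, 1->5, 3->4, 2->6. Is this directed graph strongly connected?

Yes

From 4 we can reach every vertex (0, 1, 2, 3, 4, 5, 6, 7), and every vertex can reach 4 (0, 1, 2, 3, 4, 5, 6, 7). So the whole graph is one strongly connected component.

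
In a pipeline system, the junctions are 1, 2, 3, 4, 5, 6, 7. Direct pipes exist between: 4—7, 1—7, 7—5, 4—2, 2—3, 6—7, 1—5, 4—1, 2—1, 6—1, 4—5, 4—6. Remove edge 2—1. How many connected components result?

2 and 1 are still connected via 2-4-1, so the component count stays at 1.

1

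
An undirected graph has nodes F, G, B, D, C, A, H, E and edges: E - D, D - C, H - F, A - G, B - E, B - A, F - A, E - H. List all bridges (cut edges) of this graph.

A-G, C-D, D-E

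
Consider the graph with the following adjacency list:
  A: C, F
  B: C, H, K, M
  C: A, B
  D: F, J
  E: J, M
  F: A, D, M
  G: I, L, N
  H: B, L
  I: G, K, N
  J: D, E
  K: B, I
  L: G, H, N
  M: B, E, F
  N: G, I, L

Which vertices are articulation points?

Removing B increases the component count from 1 to 2, so B is a cut vertex.
By contrast removing K leaves 1 component; it is not a cut vertex. No other vertex is a cut vertex either.

B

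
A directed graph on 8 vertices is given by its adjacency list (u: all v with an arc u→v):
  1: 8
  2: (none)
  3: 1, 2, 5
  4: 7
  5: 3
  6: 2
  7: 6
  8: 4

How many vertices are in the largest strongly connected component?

2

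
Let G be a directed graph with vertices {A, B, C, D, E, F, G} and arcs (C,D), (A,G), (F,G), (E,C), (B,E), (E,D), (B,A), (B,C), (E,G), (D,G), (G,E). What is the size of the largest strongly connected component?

4

{C, D, E, G} are all mutually reachable — one SCC of size 4.
{A} is an SCC by itself.
{B} is an SCC by itself.
{F} is an SCC by itself.
The largest has 4 vertices.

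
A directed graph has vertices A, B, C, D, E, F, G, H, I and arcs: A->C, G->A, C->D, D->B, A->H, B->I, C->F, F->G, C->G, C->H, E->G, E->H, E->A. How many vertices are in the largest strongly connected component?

4

{A, C, F, G} are all mutually reachable — one SCC of size 4.
{H} is an SCC by itself.
{D} is an SCC by itself.
{E} is an SCC by itself.
{I} is an SCC by itself.
(and 1 more singleton SCC)
The largest has 4 vertices.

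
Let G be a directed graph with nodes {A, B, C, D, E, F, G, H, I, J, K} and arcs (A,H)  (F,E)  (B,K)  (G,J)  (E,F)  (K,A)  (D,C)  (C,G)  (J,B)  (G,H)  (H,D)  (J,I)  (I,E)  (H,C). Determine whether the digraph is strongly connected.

There is no directed path from I to D, so the graph is not strongly connected.

No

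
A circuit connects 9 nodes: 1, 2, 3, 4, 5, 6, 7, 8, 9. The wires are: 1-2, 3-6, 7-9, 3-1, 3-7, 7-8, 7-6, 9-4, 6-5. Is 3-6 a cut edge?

No

After removing 3-6, the path 3-7-6 still connects them, so the edge is not a bridge.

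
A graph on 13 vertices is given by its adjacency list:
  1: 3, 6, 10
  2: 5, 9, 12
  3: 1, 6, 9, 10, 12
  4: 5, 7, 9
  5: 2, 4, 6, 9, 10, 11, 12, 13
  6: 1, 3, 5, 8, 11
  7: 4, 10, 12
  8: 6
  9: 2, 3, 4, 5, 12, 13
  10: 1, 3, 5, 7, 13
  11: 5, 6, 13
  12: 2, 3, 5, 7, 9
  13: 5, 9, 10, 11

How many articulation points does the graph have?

1

Removing 6 increases the component count from 1 to 2, so 6 is a cut vertex.
By contrast removing 8 leaves 1 component; it is not a cut vertex. No other vertex is a cut vertex either.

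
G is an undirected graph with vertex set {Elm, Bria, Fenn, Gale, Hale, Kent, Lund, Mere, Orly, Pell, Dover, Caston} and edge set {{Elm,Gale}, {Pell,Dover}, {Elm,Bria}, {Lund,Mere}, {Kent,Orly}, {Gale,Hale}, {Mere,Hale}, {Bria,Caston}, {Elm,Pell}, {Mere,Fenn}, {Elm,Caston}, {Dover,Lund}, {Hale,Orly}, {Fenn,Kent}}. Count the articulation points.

Removing Elm increases the component count from 1 to 2, so Elm is a cut vertex.
By contrast removing Dover leaves 1 component; it is not a cut vertex. No other vertex is a cut vertex either.

1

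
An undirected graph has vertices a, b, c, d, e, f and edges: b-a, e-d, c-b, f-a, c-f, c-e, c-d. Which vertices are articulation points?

Removing c increases the component count from 1 to 2, so c is a cut vertex.
By contrast removing e leaves 1 component; it is not a cut vertex. No other vertex is a cut vertex either.

c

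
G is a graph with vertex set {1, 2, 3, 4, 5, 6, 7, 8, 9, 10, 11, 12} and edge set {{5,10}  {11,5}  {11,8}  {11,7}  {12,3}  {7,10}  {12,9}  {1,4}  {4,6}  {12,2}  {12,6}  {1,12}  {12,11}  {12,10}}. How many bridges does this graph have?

The edges on the cycle 12-11-5-10-12 are not bridges since each lies on that cycle.
But removing 2-12 disconnects 2 from 12; removing 3-12 disconnects 3 from 12; removing 11-8 disconnects 11 from 8; removing 9-12 disconnects 9 from 12 — these are bridges.
That makes 4 bridges.

4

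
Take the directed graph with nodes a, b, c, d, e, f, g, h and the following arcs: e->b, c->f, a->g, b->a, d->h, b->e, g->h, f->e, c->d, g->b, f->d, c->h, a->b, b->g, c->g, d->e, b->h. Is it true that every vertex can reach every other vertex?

There is no directed path from a to d, so the graph is not strongly connected.

No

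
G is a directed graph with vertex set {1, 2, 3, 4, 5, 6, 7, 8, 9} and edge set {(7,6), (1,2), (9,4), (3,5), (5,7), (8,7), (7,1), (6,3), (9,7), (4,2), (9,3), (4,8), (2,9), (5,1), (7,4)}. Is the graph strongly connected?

Yes

From 7 we can reach every vertex (1, 2, 3, 4, 5, 6, 7, 8, 9), and every vertex can reach 7 (1, 2, 3, 4, 5, 6, 7, 8, 9). So the whole graph is one strongly connected component.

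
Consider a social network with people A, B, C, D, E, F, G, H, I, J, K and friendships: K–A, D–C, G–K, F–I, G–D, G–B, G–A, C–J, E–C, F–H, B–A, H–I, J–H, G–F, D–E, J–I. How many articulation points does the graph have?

Removing G increases the component count from 1 to 2, so G is a cut vertex.
By contrast removing C leaves 1 component; it is not a cut vertex. No other vertex is a cut vertex either.

1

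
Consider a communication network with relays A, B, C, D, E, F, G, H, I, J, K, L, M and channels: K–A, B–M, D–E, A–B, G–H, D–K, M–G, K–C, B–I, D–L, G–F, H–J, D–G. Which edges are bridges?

B-I, C-K, D-E, D-L, F-G, G-H, H-J

The edges on the cycle D-K-A-B-M-G-D are not bridges since each lies on that cycle.
But removing B–I disconnects B from I; removing K–C disconnects K from C; removing D–L disconnects D from L; removing H–J disconnects H from J — these are bridges.
In total 7 edges are bridges.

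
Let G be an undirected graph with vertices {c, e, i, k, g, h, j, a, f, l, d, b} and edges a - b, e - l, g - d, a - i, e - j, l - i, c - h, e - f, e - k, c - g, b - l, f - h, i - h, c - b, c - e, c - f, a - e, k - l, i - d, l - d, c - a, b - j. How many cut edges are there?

The edges on the cycle c-a-i-d-l-b-c are not bridges since each lies on that cycle.
Every edge lies on some cycle, so there are no bridges.

0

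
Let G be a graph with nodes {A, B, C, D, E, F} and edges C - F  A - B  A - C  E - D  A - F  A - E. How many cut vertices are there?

Removing A increases the component count from 1 to 3, so A is a cut vertex.
Removing E increases the component count from 1 to 2, so E is a cut vertex.
By contrast removing C leaves 1 component; it is not a cut vertex. No other vertex is a cut vertex either.

2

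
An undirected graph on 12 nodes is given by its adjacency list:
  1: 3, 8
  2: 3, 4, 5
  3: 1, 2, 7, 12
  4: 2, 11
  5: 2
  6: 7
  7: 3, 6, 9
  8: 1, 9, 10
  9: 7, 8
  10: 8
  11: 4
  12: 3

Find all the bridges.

The edges on the cycle 8-1-3-7-9-8 are not bridges since each lies on that cycle.
But removing 5-2 disconnects 5 from 2; removing 7-6 disconnects 7 from 6; removing 3-12 disconnects 3 from 12; removing 4-2 disconnects 4 from 2 — these are bridges.
In total 7 edges are bridges.

10-8, 11-4, 12-3, 2-3, 2-4, 2-5, 6-7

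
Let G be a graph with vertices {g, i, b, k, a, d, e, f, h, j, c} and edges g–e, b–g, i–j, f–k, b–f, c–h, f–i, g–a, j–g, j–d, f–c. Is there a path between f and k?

Yes

From f we can reach a, b, c, d, e, f, g, h, i, j, k, which includes k.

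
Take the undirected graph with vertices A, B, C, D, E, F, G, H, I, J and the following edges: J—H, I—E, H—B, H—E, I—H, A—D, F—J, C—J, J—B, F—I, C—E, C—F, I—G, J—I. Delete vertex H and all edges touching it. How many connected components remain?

With H gone, the remaining components are: {A, D}; {B, C, E, F, G, I, J}.
That is 2 components.

2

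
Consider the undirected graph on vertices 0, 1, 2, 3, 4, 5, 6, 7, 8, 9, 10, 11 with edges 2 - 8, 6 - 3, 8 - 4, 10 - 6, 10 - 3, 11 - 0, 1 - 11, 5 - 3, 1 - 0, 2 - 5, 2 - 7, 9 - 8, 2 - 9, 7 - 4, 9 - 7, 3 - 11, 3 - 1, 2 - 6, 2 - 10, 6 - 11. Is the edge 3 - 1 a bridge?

After removing 3 - 1, the path 3-11-1 still connects them, so the edge is not a bridge.

No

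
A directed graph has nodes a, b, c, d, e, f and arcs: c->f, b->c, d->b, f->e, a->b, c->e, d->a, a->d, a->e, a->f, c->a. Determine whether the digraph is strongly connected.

There is no directed path from e to d, so the graph is not strongly connected.

No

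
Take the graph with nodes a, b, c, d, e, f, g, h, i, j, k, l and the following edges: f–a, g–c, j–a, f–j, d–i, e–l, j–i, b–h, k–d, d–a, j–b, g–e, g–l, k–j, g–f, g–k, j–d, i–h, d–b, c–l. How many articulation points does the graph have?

1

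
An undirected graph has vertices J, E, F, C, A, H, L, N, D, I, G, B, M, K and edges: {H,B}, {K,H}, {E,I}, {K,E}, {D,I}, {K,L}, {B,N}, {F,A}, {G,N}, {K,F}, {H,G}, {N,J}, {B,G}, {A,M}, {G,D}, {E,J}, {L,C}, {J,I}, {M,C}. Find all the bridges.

none

The edges on the cycle K-F-A-M-C-L-K are not bridges since each lies on that cycle.
Every edge lies on some cycle, so there are no bridges.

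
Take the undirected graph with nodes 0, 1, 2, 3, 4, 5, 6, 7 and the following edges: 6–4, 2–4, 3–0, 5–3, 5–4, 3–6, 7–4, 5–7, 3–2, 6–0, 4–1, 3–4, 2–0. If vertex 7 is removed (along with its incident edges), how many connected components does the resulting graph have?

With 7 gone, the remaining components are: {0, 1, 2, 3, 4, 5, 6}.
That is 1 component.

1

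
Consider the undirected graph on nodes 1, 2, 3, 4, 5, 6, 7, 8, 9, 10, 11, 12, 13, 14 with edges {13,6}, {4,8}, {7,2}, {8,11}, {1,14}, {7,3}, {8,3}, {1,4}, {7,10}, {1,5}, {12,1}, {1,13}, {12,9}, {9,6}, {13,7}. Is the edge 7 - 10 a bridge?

Yes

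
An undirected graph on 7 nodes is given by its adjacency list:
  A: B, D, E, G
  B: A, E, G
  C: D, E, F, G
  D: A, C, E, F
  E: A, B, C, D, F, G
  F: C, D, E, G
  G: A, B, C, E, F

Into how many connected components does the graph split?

1

Starting from A we can reach A, B, C, D, E, F, G. That is one component of size 7.
Total: 1 component.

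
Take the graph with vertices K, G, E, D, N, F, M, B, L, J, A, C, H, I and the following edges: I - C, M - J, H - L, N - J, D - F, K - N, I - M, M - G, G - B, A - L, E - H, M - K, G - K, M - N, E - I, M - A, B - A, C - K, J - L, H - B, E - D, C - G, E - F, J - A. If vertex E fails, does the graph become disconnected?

Deleting E raises the number of components from 1 to 2, so E is a cut vertex.

Yes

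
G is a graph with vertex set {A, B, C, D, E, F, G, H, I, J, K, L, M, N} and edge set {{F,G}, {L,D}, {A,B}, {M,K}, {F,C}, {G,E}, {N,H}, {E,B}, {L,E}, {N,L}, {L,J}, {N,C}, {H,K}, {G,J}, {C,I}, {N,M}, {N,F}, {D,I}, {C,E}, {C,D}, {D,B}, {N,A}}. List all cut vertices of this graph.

Removing N increases the component count from 1 to 2, so N is a cut vertex.
By contrast removing K leaves 1 component; it is not a cut vertex. No other vertex is a cut vertex either.

N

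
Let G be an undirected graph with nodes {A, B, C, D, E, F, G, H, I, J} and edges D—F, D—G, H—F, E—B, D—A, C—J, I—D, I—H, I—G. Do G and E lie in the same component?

The component containing G is {A, D, F, G, H, I}, and E is not in it.

No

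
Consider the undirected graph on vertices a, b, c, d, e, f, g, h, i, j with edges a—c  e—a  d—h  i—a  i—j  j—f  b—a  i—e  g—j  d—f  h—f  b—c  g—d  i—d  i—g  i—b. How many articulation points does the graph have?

1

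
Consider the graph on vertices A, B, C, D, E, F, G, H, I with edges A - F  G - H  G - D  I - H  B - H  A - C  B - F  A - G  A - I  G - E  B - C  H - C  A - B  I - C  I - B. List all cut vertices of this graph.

Removing G increases the component count from 1 to 3, so G is a cut vertex.
By contrast removing E leaves 1 component; it is not a cut vertex. No other vertex is a cut vertex either.

G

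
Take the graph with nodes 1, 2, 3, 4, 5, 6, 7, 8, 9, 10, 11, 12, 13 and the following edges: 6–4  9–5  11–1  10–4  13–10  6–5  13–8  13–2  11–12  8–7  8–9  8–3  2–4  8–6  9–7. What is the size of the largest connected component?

Starting from 1 we can reach 1, 11, 12. That is one component of size 3.
Starting from 2 we can reach 2, 3, 4, 5, 6, 7, 8, 9, 10, 13. That is one component of size 10.
The largest has 10 vertices.

10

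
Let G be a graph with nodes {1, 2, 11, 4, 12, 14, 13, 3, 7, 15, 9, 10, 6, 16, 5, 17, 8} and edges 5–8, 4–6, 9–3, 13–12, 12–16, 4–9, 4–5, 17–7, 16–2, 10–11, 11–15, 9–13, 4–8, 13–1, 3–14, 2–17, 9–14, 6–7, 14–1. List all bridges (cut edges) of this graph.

10-11, 11-15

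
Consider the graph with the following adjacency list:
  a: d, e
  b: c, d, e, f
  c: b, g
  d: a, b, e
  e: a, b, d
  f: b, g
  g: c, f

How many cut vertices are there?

1

Removing b increases the component count from 1 to 2, so b is a cut vertex.
By contrast removing g leaves 1 component; it is not a cut vertex. No other vertex is a cut vertex either.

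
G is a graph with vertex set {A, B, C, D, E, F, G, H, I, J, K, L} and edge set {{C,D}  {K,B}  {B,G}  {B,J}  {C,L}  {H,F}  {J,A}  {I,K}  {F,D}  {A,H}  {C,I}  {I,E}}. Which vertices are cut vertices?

B, C, I

Removing B increases the component count from 1 to 2, so B is a cut vertex.
Removing C increases the component count from 1 to 2, so C is a cut vertex.
Removing I increases the component count from 1 to 2, so I is a cut vertex.
By contrast removing D leaves 1 component; it is not a cut vertex. No other vertex is a cut vertex either.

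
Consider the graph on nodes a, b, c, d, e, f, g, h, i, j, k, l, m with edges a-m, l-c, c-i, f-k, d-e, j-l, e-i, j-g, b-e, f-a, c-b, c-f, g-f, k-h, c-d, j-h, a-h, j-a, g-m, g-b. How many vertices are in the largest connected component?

Starting from a we can reach a, b, c, d, e, f, g, h, i, j, k, l, m. That is one component of size 13.
The largest has 13 vertices.

13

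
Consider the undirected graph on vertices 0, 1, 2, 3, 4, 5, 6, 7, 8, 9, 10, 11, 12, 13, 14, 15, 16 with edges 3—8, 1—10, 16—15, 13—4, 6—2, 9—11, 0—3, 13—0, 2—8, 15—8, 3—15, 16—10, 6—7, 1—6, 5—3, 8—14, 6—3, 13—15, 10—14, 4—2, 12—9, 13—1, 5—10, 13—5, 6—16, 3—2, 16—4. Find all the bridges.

11-9, 12-9, 6-7

The edges on the cycle 13-1-6-16-4-13 are not bridges since each lies on that cycle.
But removing 7—6 disconnects 7 from 6; removing 12—9 disconnects 12 from 9; removing 11—9 disconnects 11 from 9 — these are bridges.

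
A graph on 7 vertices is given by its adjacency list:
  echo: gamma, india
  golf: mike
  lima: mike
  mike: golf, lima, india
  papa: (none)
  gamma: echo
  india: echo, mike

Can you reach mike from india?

From india we can reach echo, golf, lima, mike, gamma, india, which includes mike.

Yes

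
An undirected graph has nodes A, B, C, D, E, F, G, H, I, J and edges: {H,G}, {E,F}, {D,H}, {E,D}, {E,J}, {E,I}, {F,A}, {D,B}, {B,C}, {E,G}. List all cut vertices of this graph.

Removing B increases the component count from 1 to 2, so B is a cut vertex.
Removing D increases the component count from 1 to 2, so D is a cut vertex.
Removing E increases the component count from 1 to 4, so E is a cut vertex.
Likewise F is a cut vertex.
By contrast removing C leaves 1 component; it is not a cut vertex. No other vertex is a cut vertex either.

B, D, E, F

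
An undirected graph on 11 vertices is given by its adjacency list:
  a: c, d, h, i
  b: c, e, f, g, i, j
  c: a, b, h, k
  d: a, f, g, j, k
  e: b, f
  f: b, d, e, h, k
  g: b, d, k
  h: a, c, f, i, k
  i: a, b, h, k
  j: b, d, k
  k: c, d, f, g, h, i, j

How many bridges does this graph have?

The edges on the cycle k-h-a-d-g-k are not bridges since each lies on that cycle.
Every edge lies on some cycle, so there are no bridges.

0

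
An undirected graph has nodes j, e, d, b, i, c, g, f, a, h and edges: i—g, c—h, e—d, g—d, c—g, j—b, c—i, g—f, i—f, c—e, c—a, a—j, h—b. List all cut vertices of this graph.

Removing c increases the component count from 1 to 2, so c is a cut vertex.
By contrast removing d leaves 1 component; it is not a cut vertex. No other vertex is a cut vertex either.

c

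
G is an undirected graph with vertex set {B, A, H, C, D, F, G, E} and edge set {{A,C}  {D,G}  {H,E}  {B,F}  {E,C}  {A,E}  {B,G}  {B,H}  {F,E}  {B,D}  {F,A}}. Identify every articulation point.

B

Removing B increases the component count from 1 to 2, so B is a cut vertex.
By contrast removing H leaves 1 component; it is not a cut vertex. No other vertex is a cut vertex either.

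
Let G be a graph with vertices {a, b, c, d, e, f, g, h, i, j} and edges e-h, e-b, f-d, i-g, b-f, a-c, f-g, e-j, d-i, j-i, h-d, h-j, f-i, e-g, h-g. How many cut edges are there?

1

The edges on the cycle e-b-f-g-h-e are not bridges since each lies on that cycle.
But removing a-c disconnects a from c — this is a bridge.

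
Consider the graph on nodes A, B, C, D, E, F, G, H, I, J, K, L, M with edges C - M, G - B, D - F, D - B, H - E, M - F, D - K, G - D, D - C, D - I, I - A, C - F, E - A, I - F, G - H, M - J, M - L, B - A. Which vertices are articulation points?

D, M

Removing D increases the component count from 1 to 2, so D is a cut vertex.
Removing M increases the component count from 1 to 3, so M is a cut vertex.
By contrast removing J leaves 1 component; it is not a cut vertex. No other vertex is a cut vertex either.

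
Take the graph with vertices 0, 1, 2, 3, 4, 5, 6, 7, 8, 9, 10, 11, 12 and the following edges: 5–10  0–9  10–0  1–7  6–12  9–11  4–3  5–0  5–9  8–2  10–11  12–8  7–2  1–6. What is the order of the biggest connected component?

Starting from 3 we can reach 3, 4. That is one component of size 2.
Starting from 0 we can reach 0, 5, 9, 10, 11. That is one component of size 5.
Starting from 1 we can reach 1, 2, 6, 7, 8, 12. That is one component of size 6.
The largest has 6 vertices.

6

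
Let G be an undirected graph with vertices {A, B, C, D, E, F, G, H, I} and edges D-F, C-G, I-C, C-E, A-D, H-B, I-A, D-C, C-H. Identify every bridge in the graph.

The edges on the cycle I-A-D-C-I are not bridges since each lies on that cycle.
But removing C-H disconnects C from H; removing C-E disconnects C from E; removing C-G disconnects C from G; removing D-F disconnects D from F — these are bridges.
In total 5 edges are bridges.

B-H, C-E, C-G, C-H, D-F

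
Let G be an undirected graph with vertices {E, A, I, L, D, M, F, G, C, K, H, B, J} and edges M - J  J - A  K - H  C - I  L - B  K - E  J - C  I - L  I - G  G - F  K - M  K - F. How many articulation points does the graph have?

4

Removing I increases the component count from 2 to 3, so I is a cut vertex.
Removing J increases the component count from 2 to 3, so J is a cut vertex.
Removing K increases the component count from 2 to 4, so K is a cut vertex.
Likewise L is a cut vertex.
By contrast removing B leaves 2 components; it is not a cut vertex. No other vertex is a cut vertex either.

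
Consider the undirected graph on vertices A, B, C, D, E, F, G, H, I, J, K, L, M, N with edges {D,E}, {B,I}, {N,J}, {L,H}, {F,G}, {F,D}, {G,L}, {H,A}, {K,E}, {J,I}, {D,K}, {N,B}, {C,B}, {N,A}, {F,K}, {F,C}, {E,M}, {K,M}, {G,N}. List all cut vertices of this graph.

Removing F increases the component count from 1 to 2, so F is a cut vertex.
By contrast removing H leaves 1 component; it is not a cut vertex. No other vertex is a cut vertex either.

F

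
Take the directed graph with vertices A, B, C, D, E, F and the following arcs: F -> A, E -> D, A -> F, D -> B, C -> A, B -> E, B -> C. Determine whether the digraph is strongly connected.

No

There is no directed path from C to D, so the graph is not strongly connected.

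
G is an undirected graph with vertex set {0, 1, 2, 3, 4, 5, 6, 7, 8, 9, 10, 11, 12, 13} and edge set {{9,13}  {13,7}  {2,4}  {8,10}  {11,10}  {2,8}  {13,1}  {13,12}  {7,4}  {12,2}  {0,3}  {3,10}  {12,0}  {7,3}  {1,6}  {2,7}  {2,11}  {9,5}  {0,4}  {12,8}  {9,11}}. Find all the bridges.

The edges on the cycle 12-2-8-12 are not bridges since each lies on that cycle.
But removing 5 - 9 disconnects 5 from 9; removing 13 - 1 disconnects 13 from 1; removing 6 - 1 disconnects 6 from 1 — these are bridges.

1-13, 1-6, 5-9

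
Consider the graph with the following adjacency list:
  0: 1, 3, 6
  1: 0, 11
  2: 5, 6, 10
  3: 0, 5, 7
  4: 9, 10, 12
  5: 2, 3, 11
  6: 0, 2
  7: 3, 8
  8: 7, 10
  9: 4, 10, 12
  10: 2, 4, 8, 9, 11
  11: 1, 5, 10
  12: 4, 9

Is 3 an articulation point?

No

Deleting 3 leaves 1 component (was 1) (its neighbors 0, 5, 7 remain connected to each other), so 3 is not a cut vertex.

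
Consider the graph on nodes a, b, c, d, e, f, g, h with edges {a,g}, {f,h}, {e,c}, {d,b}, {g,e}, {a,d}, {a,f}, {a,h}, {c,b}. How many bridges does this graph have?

0

The edges on the cycle a-f-h-a are not bridges since each lies on that cycle.
Every edge lies on some cycle, so there are no bridges.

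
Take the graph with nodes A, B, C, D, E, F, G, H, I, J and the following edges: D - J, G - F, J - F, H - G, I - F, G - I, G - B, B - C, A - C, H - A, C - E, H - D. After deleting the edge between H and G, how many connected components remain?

1

H and G are still connected via H-D-J-F-G, so the component count stays at 1.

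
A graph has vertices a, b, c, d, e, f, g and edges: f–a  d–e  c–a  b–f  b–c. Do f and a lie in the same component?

Yes

From f we can reach a, b, c, f, which includes a.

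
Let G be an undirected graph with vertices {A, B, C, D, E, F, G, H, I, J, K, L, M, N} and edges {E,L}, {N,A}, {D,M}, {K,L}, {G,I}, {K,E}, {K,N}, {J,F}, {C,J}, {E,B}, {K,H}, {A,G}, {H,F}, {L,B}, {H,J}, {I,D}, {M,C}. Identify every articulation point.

K

Removing K increases the component count from 1 to 2, so K is a cut vertex.
By contrast removing J leaves 1 component; it is not a cut vertex. No other vertex is a cut vertex either.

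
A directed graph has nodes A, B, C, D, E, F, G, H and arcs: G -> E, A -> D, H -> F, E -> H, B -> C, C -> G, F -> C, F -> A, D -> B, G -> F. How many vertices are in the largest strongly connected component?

{A, B, C, D, E, F, G, H} are all mutually reachable — one SCC of size 8.
The largest has 8 vertices.

8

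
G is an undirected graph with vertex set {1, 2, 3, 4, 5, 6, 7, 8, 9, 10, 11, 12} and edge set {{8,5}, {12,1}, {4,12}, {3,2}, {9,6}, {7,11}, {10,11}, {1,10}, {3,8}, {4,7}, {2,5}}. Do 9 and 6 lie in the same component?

Yes

From 9 we can reach 6, 9, which includes 6.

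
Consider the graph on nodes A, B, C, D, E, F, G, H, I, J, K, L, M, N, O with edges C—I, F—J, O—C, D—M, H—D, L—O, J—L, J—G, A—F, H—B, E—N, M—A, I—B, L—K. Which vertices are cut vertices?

J, L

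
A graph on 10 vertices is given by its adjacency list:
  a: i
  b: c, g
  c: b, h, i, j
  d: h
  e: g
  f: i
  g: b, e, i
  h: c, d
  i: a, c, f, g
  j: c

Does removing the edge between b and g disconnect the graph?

After removing b-g, the path b-c-i-g still connects them, so the edge is not a bridge.

No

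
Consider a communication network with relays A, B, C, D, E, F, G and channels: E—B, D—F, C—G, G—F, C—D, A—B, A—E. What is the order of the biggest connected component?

4

Starting from A we can reach A, B, E. That is one component of size 3.
Starting from C we can reach C, D, F, G. That is one component of size 4.
The largest has 4 vertices.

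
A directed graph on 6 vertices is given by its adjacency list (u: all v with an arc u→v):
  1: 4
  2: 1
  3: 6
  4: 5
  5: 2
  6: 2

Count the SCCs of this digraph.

{1, 2, 4, 5} are all mutually reachable — one SCC of size 4.
{3} is an SCC by itself.
{6} is an SCC by itself.
That gives 3 strongly connected components.

3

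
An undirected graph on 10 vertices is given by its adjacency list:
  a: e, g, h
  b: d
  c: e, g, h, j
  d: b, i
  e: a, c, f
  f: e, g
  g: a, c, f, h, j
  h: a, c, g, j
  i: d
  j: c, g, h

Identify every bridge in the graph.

b-d, d-i

The edges on the cycle g-j-c-h-g are not bridges since each lies on that cycle.
But removing d-b disconnects d from b; removing d-i disconnects d from i — these are bridges.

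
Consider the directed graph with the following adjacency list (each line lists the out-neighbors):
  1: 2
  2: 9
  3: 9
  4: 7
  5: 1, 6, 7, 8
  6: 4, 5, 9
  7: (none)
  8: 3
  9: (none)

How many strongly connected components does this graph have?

8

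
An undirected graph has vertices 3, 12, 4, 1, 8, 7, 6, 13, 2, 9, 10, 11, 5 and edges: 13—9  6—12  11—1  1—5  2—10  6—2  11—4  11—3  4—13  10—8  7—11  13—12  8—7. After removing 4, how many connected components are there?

With 4 gone, the remaining components are: {1, 2, 3, 5, 6, 7, 8, 9, 10, 11, 12, 13}.
That is 1 component.

1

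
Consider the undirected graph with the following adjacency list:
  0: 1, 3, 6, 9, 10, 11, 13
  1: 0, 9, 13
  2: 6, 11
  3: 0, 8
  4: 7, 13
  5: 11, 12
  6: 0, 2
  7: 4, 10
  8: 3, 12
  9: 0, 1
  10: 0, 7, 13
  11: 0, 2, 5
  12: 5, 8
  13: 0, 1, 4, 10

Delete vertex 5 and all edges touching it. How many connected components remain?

1

With 5 gone, the remaining components are: {0, 1, 2, 3, 4, 6, 7, 8, 9, 10, 11, 12, 13}.
That is 1 component.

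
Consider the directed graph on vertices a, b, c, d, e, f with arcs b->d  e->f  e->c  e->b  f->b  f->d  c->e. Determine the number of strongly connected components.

{c, e} are all mutually reachable — one SCC of size 2.
{a} is an SCC by itself.
{d} is an SCC by itself.
{b} is an SCC by itself.
{f} is an SCC by itself.
That gives 5 strongly connected components.

5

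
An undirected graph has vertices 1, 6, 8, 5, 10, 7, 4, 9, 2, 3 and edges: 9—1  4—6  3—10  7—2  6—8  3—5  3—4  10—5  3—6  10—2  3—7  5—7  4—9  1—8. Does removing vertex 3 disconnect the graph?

Deleting 3 raises the number of components from 1 to 2, so 3 is a cut vertex.

Yes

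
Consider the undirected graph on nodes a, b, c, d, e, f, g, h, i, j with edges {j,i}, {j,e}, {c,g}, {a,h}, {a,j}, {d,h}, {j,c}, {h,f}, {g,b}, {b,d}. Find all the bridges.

e-j, f-h, i-j

The edges on the cycle a-j-c-g-b-d-h-a are not bridges since each lies on that cycle.
But removing f–h disconnects f from h; removing e–j disconnects e from j; removing j–i disconnects j from i — these are bridges.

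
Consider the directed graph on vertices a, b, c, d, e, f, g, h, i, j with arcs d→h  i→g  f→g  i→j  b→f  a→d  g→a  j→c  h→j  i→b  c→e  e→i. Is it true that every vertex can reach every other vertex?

Yes

From h we can reach every vertex (a, b, c, d, e, f, g, h, i, j), and every vertex can reach h (a, b, c, d, e, f, g, h, i, j). So the whole graph is one strongly connected component.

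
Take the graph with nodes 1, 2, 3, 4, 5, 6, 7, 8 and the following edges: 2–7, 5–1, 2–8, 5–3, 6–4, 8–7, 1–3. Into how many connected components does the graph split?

Starting from 4 we can reach 4, 6. That is one component of size 2.
Starting from 1 we can reach 1, 3, 5. That is one component of size 3.
Starting from 2 we can reach 2, 7, 8. That is one component of size 3.
Total: 3 components.

3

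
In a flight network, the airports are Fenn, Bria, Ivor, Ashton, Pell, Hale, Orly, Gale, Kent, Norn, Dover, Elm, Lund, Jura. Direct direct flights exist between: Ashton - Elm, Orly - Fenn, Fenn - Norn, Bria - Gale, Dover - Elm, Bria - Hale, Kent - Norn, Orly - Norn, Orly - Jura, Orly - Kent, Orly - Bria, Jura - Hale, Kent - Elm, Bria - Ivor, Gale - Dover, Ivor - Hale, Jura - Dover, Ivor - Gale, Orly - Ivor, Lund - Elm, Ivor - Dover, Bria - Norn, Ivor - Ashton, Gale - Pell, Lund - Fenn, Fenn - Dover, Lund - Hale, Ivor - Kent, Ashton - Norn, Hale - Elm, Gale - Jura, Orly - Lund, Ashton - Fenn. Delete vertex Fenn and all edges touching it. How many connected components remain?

1

With Fenn gone, the remaining components are: {Elm, Bria, Gale, Hale, Ivor, Jura, Kent, Lund, Norn, Orly, Pell, Dover, Ashton}.
That is 1 component.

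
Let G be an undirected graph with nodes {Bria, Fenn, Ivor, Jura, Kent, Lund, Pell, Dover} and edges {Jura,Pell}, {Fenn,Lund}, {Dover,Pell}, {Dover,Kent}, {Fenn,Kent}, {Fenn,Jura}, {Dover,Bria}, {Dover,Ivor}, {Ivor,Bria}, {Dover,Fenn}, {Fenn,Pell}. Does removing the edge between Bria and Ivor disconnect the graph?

After removing Bria-Ivor, the path Bria-Dover-Ivor still connects them, so the edge is not a bridge.

No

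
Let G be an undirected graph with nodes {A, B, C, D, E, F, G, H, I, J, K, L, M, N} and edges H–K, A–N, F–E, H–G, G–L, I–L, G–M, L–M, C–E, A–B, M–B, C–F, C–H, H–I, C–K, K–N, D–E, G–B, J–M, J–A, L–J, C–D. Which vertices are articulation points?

C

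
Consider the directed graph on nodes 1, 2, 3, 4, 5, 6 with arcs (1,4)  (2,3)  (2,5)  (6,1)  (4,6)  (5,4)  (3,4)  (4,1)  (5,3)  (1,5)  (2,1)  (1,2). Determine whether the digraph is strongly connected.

From 1 we can reach every vertex (1, 2, 3, 4, 5, 6), and every vertex can reach 1 (1, 2, 3, 4, 5, 6). So the whole graph is one strongly connected component.

Yes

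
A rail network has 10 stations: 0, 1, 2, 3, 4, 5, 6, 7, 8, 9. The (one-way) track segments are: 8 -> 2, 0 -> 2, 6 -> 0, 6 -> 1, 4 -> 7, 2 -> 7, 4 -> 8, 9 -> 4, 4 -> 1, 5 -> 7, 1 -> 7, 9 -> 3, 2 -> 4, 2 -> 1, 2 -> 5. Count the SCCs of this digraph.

8

{2, 4, 8} are all mutually reachable — one SCC of size 3.
{7} is an SCC by itself.
{6} is an SCC by itself.
{3} is an SCC by itself.
{0} is an SCC by itself.
(and 3 more singleton SCCs)
That gives 8 strongly connected components.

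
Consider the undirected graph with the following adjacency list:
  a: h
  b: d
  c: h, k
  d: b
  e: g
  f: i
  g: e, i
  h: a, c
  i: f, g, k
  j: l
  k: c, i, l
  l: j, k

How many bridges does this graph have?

10

removing g-e disconnects g from e; removing l-j disconnects l from j; removing k-i disconnects k from i; removing k-l disconnects k from l — these are bridges.
In total 10 edges are bridges.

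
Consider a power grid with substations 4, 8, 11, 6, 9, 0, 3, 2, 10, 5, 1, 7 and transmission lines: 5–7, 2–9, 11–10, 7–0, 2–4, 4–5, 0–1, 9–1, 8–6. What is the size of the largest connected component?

3 is isolated — a component by itself.
Starting from 10 we can reach 10, 11. That is one component of size 2.
Starting from 6 we can reach 6, 8. That is one component of size 2.
Starting from 0 we can reach 0, 1, 2, 4, 5, 7, 9. That is one component of size 7.
The largest has 7 vertices.

7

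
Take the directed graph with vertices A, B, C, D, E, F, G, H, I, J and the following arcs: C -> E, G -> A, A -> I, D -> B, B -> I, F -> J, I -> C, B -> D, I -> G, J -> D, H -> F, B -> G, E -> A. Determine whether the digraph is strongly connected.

There is no directed path from D to H, so the graph is not strongly connected.

No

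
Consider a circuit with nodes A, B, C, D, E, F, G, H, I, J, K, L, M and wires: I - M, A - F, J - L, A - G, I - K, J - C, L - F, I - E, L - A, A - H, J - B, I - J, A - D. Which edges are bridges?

A-D, A-G, A-H, B-J, C-J, E-I, I-J, I-K, I-M, J-L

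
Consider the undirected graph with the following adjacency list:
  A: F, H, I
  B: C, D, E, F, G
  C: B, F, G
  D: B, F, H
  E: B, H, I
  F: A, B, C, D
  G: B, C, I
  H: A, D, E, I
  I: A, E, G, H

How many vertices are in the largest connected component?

Starting from A we can reach A, B, C, D, E, F, G, H, I. That is one component of size 9.
The largest has 9 vertices.

9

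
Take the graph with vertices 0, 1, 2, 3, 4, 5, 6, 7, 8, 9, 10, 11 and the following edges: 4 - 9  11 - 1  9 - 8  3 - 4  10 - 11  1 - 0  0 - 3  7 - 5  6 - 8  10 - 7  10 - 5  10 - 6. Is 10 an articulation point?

Deleting 10 raises the number of components from 2 to 3, so 10 is a cut vertex.

Yes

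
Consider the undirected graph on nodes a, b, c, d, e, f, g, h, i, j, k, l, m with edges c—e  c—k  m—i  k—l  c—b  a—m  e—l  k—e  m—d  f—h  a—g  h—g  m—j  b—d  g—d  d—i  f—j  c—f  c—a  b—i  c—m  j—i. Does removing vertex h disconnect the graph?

Deleting h leaves 1 component (was 1) (its neighbors f, g remain connected to each other), so h is not a cut vertex.

No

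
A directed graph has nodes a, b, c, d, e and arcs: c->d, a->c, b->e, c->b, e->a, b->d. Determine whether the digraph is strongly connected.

No

There is no directed path from d to b, so the graph is not strongly connected.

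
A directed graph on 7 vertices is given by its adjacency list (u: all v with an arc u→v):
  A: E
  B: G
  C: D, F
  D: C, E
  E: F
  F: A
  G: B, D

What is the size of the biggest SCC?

{A, E, F} are all mutually reachable — one SCC of size 3.
{C, D} are all mutually reachable — one SCC of size 2.
{B, G} are all mutually reachable — one SCC of size 2.
The largest has 3 vertices.

3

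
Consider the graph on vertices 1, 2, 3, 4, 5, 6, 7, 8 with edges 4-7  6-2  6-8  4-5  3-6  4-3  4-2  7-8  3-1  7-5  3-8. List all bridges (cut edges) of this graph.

1-3

The edges on the cycle 4-3-6-2-4 are not bridges since each lies on that cycle.
But removing 1-3 disconnects 1 from 3 — this is a bridge.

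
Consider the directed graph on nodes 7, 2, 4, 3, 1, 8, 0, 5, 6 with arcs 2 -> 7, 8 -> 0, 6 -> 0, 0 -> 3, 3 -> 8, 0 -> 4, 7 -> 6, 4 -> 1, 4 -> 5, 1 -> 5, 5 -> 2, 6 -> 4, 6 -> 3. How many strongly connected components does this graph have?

1

{0, 1, 2, 3, 4, 5, 6, 7, 8} are all mutually reachable — one SCC of size 9.
That gives 1 strongly connected component.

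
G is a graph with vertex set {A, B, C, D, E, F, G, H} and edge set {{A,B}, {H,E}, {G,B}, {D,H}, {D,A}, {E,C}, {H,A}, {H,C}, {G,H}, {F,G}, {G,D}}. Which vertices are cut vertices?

G, H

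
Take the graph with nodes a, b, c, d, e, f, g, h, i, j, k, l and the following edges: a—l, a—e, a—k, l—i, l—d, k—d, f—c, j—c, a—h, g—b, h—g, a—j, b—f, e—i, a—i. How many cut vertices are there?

1

Removing a increases the component count from 1 to 2, so a is a cut vertex.
By contrast removing j leaves 1 component; it is not a cut vertex. No other vertex is a cut vertex either.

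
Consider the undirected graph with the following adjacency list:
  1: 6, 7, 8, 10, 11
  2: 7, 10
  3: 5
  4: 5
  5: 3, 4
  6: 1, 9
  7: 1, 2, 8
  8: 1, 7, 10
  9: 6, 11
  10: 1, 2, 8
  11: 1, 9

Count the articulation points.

Removing 1 increases the component count from 2 to 3, so 1 is a cut vertex.
Removing 5 increases the component count from 2 to 3, so 5 is a cut vertex.
By contrast removing 8 leaves 2 components; it is not a cut vertex. No other vertex is a cut vertex either.

2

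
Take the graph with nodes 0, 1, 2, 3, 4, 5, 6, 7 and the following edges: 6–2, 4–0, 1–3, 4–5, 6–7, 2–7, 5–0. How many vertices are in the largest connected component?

3

Starting from 1 we can reach 1, 3. That is one component of size 2.
Starting from 0 we can reach 0, 4, 5. That is one component of size 3.
Starting from 2 we can reach 2, 6, 7. That is one component of size 3.
The largest has 3 vertices.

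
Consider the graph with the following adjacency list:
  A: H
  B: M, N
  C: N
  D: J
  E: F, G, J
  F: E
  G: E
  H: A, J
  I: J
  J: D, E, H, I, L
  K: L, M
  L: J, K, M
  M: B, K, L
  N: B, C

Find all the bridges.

The edges on the cycle M-L-K-M are not bridges since each lies on that cycle.
But removing G-E disconnects G from E; removing D-J disconnects D from J; removing C-N disconnects C from N; removing L-J disconnects L from J — these are bridges.
In total 11 edges are bridges.

A-H, B-M, B-N, C-N, D-J, E-F, E-G, E-J, H-J, I-J, J-L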